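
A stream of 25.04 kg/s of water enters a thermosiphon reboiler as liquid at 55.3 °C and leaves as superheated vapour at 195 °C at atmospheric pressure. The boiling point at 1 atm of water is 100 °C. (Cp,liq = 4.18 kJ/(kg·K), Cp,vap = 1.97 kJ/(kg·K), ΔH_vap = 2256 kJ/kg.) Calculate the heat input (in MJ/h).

Q = 237000 MJ/h

liquid 55.3→100 °C: 186.85 kJ/kg
vaporisation at 100 °C: 2256 kJ/kg
vapour 100→195 °C: 187.15 kJ/kg
Δh = 186.85 + 2256 + 187.15 = 2630 kJ/kg
Q = ṁ·Δh = 25.04 kg/s × 2630 kJ/kg = 65855 kJ/s
|Q| = 65855 kW = 237080 MJ/h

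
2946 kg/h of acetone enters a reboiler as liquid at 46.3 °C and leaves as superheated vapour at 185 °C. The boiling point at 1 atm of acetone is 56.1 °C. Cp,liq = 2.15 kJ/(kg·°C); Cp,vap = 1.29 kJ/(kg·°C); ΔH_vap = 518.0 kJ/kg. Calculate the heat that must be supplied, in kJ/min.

liquid 46.3→56.1 °C: 21.07 kJ/kg
vaporisation at 56.1 °C: 518 kJ/kg
vapour 56.1→185 °C: 166.28 kJ/kg
Δh = 21.07 + 518 + 166.28 = 705.35 kJ/kg
Q = ṁ·Δh = 2946 kg/h × 705.35 kJ/kg = 2.078e+06 kJ/h
|Q| = 577.21 kW = 34633 kJ/min

Q = 34600 kJ/min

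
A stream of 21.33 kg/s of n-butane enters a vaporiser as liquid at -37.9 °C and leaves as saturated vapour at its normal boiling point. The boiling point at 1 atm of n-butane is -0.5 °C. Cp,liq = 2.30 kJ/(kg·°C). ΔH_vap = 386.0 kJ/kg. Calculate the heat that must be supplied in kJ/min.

liquid -37.9→-0.5 °C: 86.02 kJ/kg
vaporisation at -0.5 °C: 386 kJ/kg
Δh = 86.02 + 386 = 472.02 kJ/kg
Q = ṁ·Δh = 21.33 kg/s × 472.02 kJ/kg = 10068 kJ/s
|Q| = 10068 kW = 604090 kJ/min

Q = 604000 kJ/min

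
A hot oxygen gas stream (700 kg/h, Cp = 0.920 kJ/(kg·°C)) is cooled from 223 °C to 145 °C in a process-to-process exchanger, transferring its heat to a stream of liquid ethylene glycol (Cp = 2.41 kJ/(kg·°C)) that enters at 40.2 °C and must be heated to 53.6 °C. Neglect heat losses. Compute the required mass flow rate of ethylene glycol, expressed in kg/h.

Heat released by hot stream: Q = 700 × 0.920 × (223 − 145) = 50232 kJ/h
Energy balance on cold side (adiabatic exchanger): Q = ṁ_c·Cp_c·(T_c,out − T_c,in)
ṁ_c = 50232 / [2.41 × (53.6 − 40.2)] = 1555.5 kg/h

ṁ_c = 1560 kg/h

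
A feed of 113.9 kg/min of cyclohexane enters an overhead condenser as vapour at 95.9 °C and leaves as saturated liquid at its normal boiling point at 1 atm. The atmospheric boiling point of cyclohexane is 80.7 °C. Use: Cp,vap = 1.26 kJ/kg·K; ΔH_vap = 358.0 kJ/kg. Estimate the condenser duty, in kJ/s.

Q_c = 716 kJ/s

vapour 95.9→80.7 °C: -19.152 kJ/kg
condensation at 80.7 °C: -358 kJ/kg
Δh = -19.152 + -358 = -377.15 kJ/kg
Q = ṁ·Δh = 113.9 kg/min × -377.15 kJ/kg = -42958 kJ/min
|Q| = 715.96 kW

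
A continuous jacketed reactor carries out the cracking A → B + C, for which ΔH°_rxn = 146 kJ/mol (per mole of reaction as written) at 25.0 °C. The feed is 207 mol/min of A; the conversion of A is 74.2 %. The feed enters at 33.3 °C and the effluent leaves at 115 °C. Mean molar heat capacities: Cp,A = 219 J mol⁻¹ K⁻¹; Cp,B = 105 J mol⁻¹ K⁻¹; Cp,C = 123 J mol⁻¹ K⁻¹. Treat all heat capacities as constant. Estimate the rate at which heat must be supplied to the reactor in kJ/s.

Q_in = 438 kJ/s

Extent of reaction ξ = 0.742 × 207 = 153.59 mol/min
Reaction term: ξ·ΔH°_rxn = 153.59 × 146 = 22425 kJ/min
Sensible, feed 33.3→25 °C: -376.26 kJ/min
Outlet flows (mol/min): A 53.406, B 153.59, C 153.59
Sensible, products 25→115 °C: 4204.4 kJ/min
Q = ΔH = 26253 kJ/min = 437.55 kW
Heat supplied = 437.55 kJ/s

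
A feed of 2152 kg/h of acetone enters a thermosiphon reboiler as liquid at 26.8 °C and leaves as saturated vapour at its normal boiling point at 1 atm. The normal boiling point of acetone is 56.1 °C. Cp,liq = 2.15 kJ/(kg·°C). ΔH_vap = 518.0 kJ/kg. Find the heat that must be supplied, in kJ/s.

Q = 347 kJ/s

liquid 26.8→56.1 °C: 62.995 kJ/kg
vaporisation at 56.1 °C: 518 kJ/kg
Δh = 62.995 + 518 = 581 kJ/kg
Q = ṁ·Δh = 2152 kg/h × 581 kJ/kg = 1.2503e+06 kJ/h
|Q| = 347.31 kW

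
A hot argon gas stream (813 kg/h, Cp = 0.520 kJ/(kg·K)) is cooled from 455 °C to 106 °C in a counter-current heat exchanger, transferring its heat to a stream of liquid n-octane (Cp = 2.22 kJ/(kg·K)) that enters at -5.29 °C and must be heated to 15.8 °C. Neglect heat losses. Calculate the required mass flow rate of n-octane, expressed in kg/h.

Heat released by hot stream: Q = 813 × 0.520 × (455 − 106) = 147540 kJ/h
Energy balance on cold side (adiabatic exchanger): Q = ṁ_c·Cp_c·(T_c,out − T_c,in)
ṁ_c = 147540 / [2.22 × (15.8 − -5.29)] = 3151.3 kg/h

ṁ_c = 3150 kg/h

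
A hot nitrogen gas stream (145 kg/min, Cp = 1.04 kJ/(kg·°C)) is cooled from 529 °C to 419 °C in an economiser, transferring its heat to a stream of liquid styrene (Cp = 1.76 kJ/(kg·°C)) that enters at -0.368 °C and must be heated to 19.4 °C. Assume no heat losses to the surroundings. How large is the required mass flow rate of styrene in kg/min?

Heat released by hot stream: Q = 145 × 1.04 × (529 − 419) = 16588 kJ/min
Energy balance on cold side (adiabatic exchanger): Q = ṁ_c·Cp_c·(T_c,out − T_c,in)
ṁ_c = 16588 / [1.76 × (19.4 − -0.368)] = 476.78 kg/min

ṁ_c = 477 kg/min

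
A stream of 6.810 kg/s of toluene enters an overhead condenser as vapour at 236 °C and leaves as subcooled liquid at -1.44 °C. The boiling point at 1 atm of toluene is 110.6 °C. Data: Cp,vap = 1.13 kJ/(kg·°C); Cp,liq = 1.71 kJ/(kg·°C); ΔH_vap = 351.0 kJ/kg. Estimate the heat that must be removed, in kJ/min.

Q_c = 280000 kJ/min

vapour 236→110.6 °C: -141.7 kJ/kg
condensation at 110.6 °C: -351 kJ/kg
liquid 110.6→-1.44 °C: -191.59 kJ/kg
Δh = -141.7 + -351 + -191.59 = -684.29 kJ/kg
Q = ṁ·Δh = 6.810 kg/s × -684.29 kJ/kg = -4660 kJ/s
|Q| = 4660 kW = 279600 kJ/min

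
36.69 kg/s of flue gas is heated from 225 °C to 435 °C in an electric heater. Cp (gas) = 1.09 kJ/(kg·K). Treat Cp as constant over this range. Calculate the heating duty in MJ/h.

Q = 30200 MJ/h

Q = ṁ·Cp·ΔT = 36.69 × 1.09 × (435 − 225) = 8398.3 kJ/s
Heating duty = 30234 MJ/h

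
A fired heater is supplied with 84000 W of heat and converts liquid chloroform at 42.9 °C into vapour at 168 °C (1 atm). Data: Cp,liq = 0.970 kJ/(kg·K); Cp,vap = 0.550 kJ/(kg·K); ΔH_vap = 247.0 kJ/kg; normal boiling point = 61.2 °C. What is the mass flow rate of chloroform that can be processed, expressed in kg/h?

ṁ = 935 kg/h

Δh = 0.970×(61.2−42.9) + 247.0 + 0.550×(168−61.2) = 323.49 kJ/kg
Q = 84000 W = 84 kJ/s = 302400 kJ/h
ṁ = Q/Δh = 302400 / 323.49 = 934.8 kg/h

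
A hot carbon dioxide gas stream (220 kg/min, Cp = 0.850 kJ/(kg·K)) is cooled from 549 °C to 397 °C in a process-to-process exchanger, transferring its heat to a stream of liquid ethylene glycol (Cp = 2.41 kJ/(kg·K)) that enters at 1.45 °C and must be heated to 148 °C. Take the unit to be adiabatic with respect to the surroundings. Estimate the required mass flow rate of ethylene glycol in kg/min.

Heat released by hot stream: Q = 220 × 0.850 × (549 − 397) = 28424 kJ/min
Energy balance on cold side (adiabatic exchanger): Q = ṁ_c·Cp_c·(T_c,out − T_c,in)
ṁ_c = 28424 / [2.41 × (148 − 1.45)] = 80.479 kg/min

ṁ_c = 80.5 kg/min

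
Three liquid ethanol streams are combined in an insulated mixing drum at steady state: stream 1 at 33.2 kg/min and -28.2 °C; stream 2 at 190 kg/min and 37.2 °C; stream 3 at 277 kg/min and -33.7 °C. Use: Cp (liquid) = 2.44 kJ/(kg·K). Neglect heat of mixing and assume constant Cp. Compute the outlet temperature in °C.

No heat crosses the boundary, so H_out = H_in.
Σ ṁᵢCp,ᵢTᵢ = 33.2×2.44×-28.2 + 190×2.44×37.2 + 277×2.44×-33.7 = -7815.7
Σ ṁᵢCp,ᵢ = 33.2×2.44 + 190×2.44 + 277×2.44 = 1220.5
T_out = -7815.7 / 1220.5 = -6.4037 °C

T_out = -6.40 °C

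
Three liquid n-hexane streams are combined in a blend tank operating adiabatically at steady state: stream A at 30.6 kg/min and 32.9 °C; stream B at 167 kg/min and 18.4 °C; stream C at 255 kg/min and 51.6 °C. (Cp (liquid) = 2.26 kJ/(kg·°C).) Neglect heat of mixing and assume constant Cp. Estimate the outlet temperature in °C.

T_out = 38.1 °C

No heat crosses the boundary, so H_out = H_in.
Σ ṁᵢCp,ᵢTᵢ = 30.6×2.26×32.9 + 167×2.26×18.4 + 255×2.26×51.6 = 38957
Σ ṁᵢCp,ᵢ = 30.6×2.26 + 167×2.26 + 255×2.26 = 1022.9
T_out = 38957 / 1022.9 = 38.086 °C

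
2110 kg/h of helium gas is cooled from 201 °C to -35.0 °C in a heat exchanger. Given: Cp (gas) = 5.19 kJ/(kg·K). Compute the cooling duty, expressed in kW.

Q_c = 718 kW

Q = ṁ·Cp·ΔT = 2110 × 5.19 × (-35.0 − 201) = -2.5844e+06 kJ/h
Converting: 2.5844e+06 / 3600 s = 717.89 kW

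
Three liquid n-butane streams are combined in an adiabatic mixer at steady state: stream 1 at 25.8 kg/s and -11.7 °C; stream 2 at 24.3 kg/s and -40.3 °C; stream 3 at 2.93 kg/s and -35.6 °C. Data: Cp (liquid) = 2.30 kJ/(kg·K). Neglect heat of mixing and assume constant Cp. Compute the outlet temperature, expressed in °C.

T_out = -26.1 °C

Adiabatic, steady state ⇒ Σ ṁᵢCp,ᵢ(T_out − Tᵢ) = 0
T_out = Σ ṁᵢCp,ᵢTᵢ / Σ ṁᵢCp,ᵢ
      = -3186.6 / 121.97 = -26.126 °C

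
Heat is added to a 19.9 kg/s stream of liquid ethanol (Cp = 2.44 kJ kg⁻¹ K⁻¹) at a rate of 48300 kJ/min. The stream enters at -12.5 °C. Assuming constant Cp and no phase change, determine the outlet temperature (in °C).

Q = 48300 kJ/min = 805 kJ/s
ΔT = Q/(ṁ·Cp) = 805/(19.9×2.44) = 16.579 K
T_out = -12.5 + 16.579 = 4.0788 °C

T_out = 4.08 °C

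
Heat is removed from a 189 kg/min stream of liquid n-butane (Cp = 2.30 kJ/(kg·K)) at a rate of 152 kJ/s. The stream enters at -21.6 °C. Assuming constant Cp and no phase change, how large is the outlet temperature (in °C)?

Q = 152 kJ/s = 9120 kJ/min
ΔT = Q/(ṁ·Cp) = 9120/(189×2.30) = 20.98 K
T_out = -21.6 − 20.98 = -42.58 °C

T_out = -42.6 °C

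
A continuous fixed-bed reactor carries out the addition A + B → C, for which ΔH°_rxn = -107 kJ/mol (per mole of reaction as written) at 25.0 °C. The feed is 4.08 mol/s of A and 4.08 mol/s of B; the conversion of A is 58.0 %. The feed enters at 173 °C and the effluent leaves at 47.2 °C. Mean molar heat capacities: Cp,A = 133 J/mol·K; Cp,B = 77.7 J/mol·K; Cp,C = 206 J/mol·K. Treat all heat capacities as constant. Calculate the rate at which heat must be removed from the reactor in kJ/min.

Q_out = 21700 kJ/min

Extent of reaction ξ = 0.580 × 4.08 = 2.3664 mol/s
Reaction term: ξ·ΔH°_rxn = 2.3664 × -107 = -253.2 kJ/s
Sensible, feed 173→25 °C: -127.23 kJ/s
Outlet flows (mol/s): A 1.7136, B 1.7136, C 2.3664
Sensible, products 25→47.2 °C: 18.837 kJ/s
Q = ΔH = -361.6 kJ/s = -361.6 kW
Heat removed = 21696 kJ/min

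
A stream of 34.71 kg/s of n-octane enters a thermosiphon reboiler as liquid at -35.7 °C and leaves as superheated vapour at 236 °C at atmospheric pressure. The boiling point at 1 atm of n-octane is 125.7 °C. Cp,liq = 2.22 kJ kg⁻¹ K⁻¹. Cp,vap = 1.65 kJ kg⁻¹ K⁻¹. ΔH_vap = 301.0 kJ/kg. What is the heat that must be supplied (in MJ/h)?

liquid -35.7→125.7 °C: 358.31 kJ/kg
vaporisation at 125.7 °C: 301 kJ/kg
vapour 125.7→236 °C: 181.99 kJ/kg
Δh = 358.31 + 301 + 181.99 = 841.3 kJ/kg
Q = ṁ·Δh = 34.71 kg/s × 841.3 kJ/kg = 29202 kJ/s
|Q| = 29202 kW = 105130 MJ/h

Q = 105000 MJ/h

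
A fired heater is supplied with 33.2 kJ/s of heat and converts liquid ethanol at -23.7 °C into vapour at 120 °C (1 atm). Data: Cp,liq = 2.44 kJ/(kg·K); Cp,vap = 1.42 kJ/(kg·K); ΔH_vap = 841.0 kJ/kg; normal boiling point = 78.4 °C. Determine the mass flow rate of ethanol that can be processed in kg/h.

ṁ = 104 kg/h

Δh = 2.44×(78.4−-23.7) + 841.0 + 1.42×(120−78.4) = 1149.2 kJ/kg
Q = 33.2 kJ/s = 33.2 kJ/s = 119520 kJ/h
ṁ = Q/Δh = 119520 / 1149.2 = 104 kg/h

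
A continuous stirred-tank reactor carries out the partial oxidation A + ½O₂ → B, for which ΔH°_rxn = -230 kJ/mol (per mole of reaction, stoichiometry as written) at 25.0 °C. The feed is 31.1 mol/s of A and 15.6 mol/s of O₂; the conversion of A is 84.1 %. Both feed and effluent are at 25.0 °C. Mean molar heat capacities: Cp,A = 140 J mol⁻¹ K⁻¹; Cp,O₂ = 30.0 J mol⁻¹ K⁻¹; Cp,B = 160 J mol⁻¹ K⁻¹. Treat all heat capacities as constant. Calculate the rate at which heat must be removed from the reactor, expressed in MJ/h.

Q_out = 21700 MJ/h

Extent of reaction ξ = 0.841 × 31.1 = 26.155 mol/s
Reaction term: ξ·ΔH°_rxn = 26.155 × -230 = -6015.7 kJ/s
Q = ΔH = -6015.7 kJ/s = -6015.7 kW
Heat removed = 21656 MJ/h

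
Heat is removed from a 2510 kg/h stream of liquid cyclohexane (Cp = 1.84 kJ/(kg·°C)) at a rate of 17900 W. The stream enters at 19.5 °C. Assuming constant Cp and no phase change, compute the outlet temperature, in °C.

T_out = 5.55 °C

Q = 17900 W = 64440 kJ/h
ΔT = Q/(ṁ·Cp) = 64440/(2510×1.84) = 13.953 K
T_out = 19.5 − 13.953 = 5.5471 °C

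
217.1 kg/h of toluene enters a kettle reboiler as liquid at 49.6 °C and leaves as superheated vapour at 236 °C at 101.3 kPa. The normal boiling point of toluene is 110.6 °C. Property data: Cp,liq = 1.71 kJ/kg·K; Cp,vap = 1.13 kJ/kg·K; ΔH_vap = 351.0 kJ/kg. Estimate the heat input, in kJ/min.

liquid 49.6→110.6 °C: 104.31 kJ/kg
vaporisation at 110.6 °C: 351 kJ/kg
vapour 110.6→236 °C: 141.7 kJ/kg
Δh = 104.31 + 351 + 141.7 = 597.01 kJ/kg
Q = ṁ·Δh = 217.1 kg/h × 597.01 kJ/kg = 129610 kJ/h
|Q| = 36.003 kW = 2160.2 kJ/min

Q = 2160 kJ/min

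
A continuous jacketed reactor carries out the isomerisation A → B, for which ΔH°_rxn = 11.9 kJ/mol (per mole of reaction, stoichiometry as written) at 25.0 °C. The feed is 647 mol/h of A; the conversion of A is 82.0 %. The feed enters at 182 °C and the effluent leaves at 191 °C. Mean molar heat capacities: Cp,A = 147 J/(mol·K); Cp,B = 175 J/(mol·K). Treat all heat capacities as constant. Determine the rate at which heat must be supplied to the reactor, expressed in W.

Q_in = 2680 W

Extent of reaction ξ = 0.820 × 647 = 530.54 mol/h
Reaction term: ξ·ΔH°_rxn = 530.54 × 11.9 = 6313.4 kJ/h
Sensible, feed 182→25 °C: -14932 kJ/h
Outlet flows (mol/h): A 116.46, B 530.54
Sensible, products 25→191 °C: 18254 kJ/h
Q = ΔH = 9635.4 kJ/h = 2.6765 kW
Heat supplied = 2676.5 W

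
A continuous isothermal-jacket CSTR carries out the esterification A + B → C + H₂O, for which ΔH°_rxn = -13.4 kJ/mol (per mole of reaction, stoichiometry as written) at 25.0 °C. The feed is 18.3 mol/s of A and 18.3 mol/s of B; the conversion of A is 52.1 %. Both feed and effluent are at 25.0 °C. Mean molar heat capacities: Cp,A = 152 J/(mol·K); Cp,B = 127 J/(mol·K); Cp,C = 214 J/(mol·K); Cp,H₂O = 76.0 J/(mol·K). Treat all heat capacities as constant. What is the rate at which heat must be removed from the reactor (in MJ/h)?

Q_out = 460 MJ/h

Extent of reaction ξ = 0.521 × 18.3 = 9.5343 mol/s
Reaction term: ξ·ΔH°_rxn = 9.5343 × -13.4 = -127.76 kJ/s
Q = ΔH = -127.76 kJ/s = -127.76 kW
Heat removed = 459.93 MJ/h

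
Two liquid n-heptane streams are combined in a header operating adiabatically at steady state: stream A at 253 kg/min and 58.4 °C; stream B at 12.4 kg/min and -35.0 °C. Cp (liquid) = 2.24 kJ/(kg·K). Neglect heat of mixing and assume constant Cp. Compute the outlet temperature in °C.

Adiabatic, steady state ⇒ Σ ṁᵢCp,ᵢ(T_out − Tᵢ) = 0
Σ ṁᵢCp,ᵢTᵢ = 253×2.24×58.4 + 12.4×2.24×-35.0 = 32124
Σ ṁᵢCp,ᵢ = 253×2.24 + 12.4×2.24 = 594.5
T_out = 32124 / 594.5 = 54.036 °C

T_out = 54.0 °C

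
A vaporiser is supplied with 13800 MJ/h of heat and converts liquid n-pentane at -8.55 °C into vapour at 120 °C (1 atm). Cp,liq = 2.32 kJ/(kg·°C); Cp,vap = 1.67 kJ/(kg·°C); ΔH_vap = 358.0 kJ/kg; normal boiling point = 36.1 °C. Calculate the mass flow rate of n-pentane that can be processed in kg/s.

ṁ = 6.37 kg/s

Δh = 2.32×(36.1−-8.55) + 358.0 + 1.67×(120−36.1) = 601.7 kJ/kg
Q = 13800 MJ/h = 3833.3 kJ/s = 3833.3 kJ/s
ṁ = Q/Δh = 3833.3 / 601.7 = 6.3708 kg/s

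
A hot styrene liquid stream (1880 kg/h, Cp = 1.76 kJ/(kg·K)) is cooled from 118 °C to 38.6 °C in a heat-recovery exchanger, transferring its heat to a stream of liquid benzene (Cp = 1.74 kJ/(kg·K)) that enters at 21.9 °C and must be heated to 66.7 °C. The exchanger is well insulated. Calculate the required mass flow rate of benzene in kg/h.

Heat released by hot stream: Q = 1880 × 1.76 × (118 − 38.6) = 262720 kJ/h
Energy balance on cold side (adiabatic exchanger): Q = ṁ_c·Cp_c·(T_c,out − T_c,in)
ṁ_c = 262720 / [1.74 × (66.7 − 21.9)] = 3370.3 kg/h

ṁ_c = 3370 kg/h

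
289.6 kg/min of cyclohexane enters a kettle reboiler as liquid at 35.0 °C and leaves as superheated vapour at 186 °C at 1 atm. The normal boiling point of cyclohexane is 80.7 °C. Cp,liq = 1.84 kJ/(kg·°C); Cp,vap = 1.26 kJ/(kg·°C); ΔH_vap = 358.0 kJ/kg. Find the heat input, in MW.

liquid 35.0→80.7 °C: 84.088 kJ/kg
vaporisation at 80.7 °C: 358 kJ/kg
vapour 80.7→186 °C: 132.68 kJ/kg
Δh = 84.088 + 358 + 132.68 = 574.77 kJ/kg
Q = ṁ·Δh = 289.6 kg/min × 574.77 kJ/kg = 166450 kJ/min
|Q| = 2774.2 kW = 2.7742 MW

Q = 2.77 MW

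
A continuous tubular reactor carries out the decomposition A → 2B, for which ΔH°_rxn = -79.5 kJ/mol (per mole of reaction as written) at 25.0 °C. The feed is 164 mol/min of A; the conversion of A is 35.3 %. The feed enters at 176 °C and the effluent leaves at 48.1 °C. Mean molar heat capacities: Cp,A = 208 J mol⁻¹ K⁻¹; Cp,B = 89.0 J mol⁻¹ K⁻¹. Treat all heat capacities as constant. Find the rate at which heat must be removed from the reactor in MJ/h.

Q_out = 540 MJ/h

Extent of reaction ξ = 0.353 × 164 = 57.892 mol/min
Reaction term: ξ·ΔH°_rxn = 57.892 × -79.5 = -4602.4 kJ/min
Sensible, feed 176→25 °C: -5150.9 kJ/min
Outlet flows (mol/min): A 106.11, B 115.78
Sensible, products 25→48.1 °C: 747.87 kJ/min
Q = ΔH = -9005.5 kJ/min = -150.09 kW
Heat removed = 540.33 MJ/h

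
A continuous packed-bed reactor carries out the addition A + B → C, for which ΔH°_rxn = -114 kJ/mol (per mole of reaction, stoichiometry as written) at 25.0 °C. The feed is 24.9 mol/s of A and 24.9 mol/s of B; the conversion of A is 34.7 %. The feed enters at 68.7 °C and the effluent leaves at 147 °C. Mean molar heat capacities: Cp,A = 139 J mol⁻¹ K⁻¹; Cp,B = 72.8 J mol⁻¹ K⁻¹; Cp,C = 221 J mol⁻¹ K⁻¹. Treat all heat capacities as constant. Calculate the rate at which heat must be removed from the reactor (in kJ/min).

Extent of reaction ξ = 0.347 × 24.9 = 8.6403 mol/s
Reaction term: ξ·ΔH°_rxn = 8.6403 × -114 = -984.99 kJ/s
Sensible, feed 68.7→25 °C: -230.47 kJ/s
Outlet flows (mol/s): A 16.26, B 16.26, C 8.6403
Sensible, products 25→147 °C: 653.1 kJ/s
Q = ΔH = -562.36 kJ/s = -562.36 kW
Heat removed = 33741 kJ/min

Q_out = 33700 kJ/min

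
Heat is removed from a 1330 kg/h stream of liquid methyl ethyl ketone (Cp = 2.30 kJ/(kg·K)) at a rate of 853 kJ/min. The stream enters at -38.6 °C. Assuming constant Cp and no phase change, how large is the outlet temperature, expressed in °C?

Q = 853 kJ/min = 51180 kJ/h
ΔT = Q/(ṁ·Cp) = 51180/(1330×2.30) = 16.731 K
T_out = -38.6 − 16.731 = -55.331 °C

T_out = -55.3 °C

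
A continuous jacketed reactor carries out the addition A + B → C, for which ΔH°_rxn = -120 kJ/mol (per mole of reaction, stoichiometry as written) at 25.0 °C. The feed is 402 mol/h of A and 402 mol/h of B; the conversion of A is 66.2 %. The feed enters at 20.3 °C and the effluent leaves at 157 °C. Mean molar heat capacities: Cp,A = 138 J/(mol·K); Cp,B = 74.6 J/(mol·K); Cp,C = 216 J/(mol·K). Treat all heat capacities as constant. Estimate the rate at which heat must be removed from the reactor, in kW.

Extent of reaction ξ = 0.662 × 402 = 266.12 mol/h
Reaction term: ξ·ΔH°_rxn = 266.12 × -120 = -31935 kJ/h
Sensible, feed 20.3→25 °C: 401.69 kJ/h
Outlet flows (mol/h): A 135.88, B 135.88, C 266.12
Sensible, products 25→157 °C: 11401 kJ/h
Q = ΔH = -20132 kJ/h = -5.5923 kW
Heat removed = 5.5923 kW

Q_out = 5.59 kW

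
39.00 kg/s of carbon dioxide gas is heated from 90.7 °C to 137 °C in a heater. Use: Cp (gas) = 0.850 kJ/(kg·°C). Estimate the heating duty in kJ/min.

Q = ṁ·Cp·ΔT = 39.00 × 0.850 × (137 − 90.7) = 1534.8 kJ/s
Heating duty = 92091 kJ/min

Q = 92100 kJ/min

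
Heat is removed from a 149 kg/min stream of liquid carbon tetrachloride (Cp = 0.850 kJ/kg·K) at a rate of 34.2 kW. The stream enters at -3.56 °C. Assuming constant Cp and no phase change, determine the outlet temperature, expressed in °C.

Q = 34.2 kW = 2052 kJ/min
ΔT = Q/(ṁ·Cp) = 2052/(149×0.850) = 16.202 K
T_out = -3.56 − 16.202 = -19.762 °C

T_out = -19.8 °C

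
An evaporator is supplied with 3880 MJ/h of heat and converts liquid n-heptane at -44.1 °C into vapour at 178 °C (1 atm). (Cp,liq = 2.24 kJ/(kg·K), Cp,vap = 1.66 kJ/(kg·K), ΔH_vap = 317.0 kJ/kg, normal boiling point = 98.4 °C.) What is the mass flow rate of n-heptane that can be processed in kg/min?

Δh = 2.24×(98.4−-44.1) + 317.0 + 1.66×(178−98.4) = 768.34 kJ/kg
Q = 3880 MJ/h = 1077.8 kJ/s = 64667 kJ/min
ṁ = Q/Δh = 64667 / 768.34 = 84.165 kg/min

ṁ = 84.2 kg/min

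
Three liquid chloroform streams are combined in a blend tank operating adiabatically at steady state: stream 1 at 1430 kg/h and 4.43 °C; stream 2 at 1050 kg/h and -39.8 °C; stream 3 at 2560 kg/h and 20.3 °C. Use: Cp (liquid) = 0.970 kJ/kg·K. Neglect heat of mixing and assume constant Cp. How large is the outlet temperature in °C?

T_out = 3.28 °C

No heat crosses the boundary, so H_out = H_in.
Σ ṁᵢCp,ᵢTᵢ = 1430×0.970×4.43 + 1050×0.970×-39.8 + 2560×0.970×20.3 = 16018
Σ ṁᵢCp,ᵢ = 1430×0.970 + 1050×0.970 + 2560×0.970 = 4888.8
T_out = 16018 / 4888.8 = 3.2764 °C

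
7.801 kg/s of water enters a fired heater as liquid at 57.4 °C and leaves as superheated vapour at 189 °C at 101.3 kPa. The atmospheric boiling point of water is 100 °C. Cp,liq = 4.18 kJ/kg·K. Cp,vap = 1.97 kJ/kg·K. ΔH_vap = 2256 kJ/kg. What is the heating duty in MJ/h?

liquid 57.4→100 °C: 178.07 kJ/kg
vaporisation at 100 °C: 2256 kJ/kg
vapour 100→189 °C: 175.33 kJ/kg
Δh = 178.07 + 2256 + 175.33 = 2609.4 kJ/kg
Q = ṁ·Δh = 7.801 kg/s × 2609.4 kJ/kg = 20356 kJ/s
|Q| = 20356 kW = 73281 MJ/h

Q = 73300 MJ/h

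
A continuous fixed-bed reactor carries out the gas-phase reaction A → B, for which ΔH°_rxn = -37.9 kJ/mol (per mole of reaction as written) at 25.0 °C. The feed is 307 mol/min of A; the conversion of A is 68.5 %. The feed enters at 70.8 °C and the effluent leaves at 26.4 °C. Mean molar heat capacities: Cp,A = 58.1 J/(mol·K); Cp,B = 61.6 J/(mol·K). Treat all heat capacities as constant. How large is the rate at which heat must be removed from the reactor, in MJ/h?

Extent of reaction ξ = 0.685 × 307 = 210.3 mol/min
Reaction term: ξ·ΔH°_rxn = 210.3 × -37.9 = -7970.2 kJ/min
Sensible, feed 70.8→25 °C: -816.92 kJ/min
Outlet flows (mol/min): A 96.705, B 210.3
Sensible, products 25→26.4 °C: 26.002 kJ/min
Q = ΔH = -8761.1 kJ/min = -146.02 kW
Heat removed = 525.67 MJ/h

Q_out = 526 MJ/h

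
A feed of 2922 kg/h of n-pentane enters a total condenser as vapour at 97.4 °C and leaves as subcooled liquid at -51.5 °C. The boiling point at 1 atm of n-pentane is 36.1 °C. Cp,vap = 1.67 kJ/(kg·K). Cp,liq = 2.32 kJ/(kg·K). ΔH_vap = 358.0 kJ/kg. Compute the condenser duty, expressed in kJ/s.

Q_c = 539 kJ/s

vapour 97.4→36.1 °C: -102.37 kJ/kg
condensation at 36.1 °C: -358 kJ/kg
liquid 36.1→-51.5 °C: -203.23 kJ/kg
Δh = -102.37 + -358 + -203.23 = -663.6 kJ/kg
Q = ṁ·Δh = 2922 kg/h × -663.6 kJ/kg = -1.939e+06 kJ/h
|Q| = 538.62 kW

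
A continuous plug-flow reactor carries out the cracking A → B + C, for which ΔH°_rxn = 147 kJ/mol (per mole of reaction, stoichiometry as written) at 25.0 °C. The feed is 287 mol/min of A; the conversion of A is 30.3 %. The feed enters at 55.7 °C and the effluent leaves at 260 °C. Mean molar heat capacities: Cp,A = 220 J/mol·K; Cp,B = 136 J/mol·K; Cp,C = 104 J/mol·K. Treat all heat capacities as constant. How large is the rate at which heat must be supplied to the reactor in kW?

Extent of reaction ξ = 0.303 × 287 = 86.961 mol/min
Reaction term: ξ·ΔH°_rxn = 86.961 × 147 = 12783 kJ/min
Sensible, feed 55.7→25 °C: -1938.4 kJ/min
Outlet flows (mol/min): A 200.04, B 86.961, C 86.961
Sensible, products 25→260 °C: 15247 kJ/min
Q = ΔH = 26091 kJ/min = 434.86 kW
Heat supplied = 434.86 kW

Q_in = 435 kW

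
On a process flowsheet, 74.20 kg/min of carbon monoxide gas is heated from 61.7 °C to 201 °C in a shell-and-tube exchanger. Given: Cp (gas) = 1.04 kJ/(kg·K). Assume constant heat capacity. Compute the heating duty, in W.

Q = ṁ·Cp·ΔT = 74.20 × 1.04 × (201 − 61.7) = 10750 kJ/min
Converting: 10750 / 60 s = 179.16 kW
Heating duty = 179160 W

Q = 179000 W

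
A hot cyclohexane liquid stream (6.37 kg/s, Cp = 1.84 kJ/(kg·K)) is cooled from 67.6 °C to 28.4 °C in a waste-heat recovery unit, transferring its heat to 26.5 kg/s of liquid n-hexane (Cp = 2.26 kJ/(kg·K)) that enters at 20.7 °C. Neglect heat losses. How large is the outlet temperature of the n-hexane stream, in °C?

Heat released by hot stream: Q = 6.37 × 1.84 × (67.6 − 28.4) = 459.46 kJ/s
Energy balance on cold side (adiabatic exchanger): Q = ṁ_c·Cp_c·(T_c,out − T_c,in)
T_c,out = 20.7 + 459.46/(26.5 × 2.26) = 28.372 °C

T_c,out = 28.4 °C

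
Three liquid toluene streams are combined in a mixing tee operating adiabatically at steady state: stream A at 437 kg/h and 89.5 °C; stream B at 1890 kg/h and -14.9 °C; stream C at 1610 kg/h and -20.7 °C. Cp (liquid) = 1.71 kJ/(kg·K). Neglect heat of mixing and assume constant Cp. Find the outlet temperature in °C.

T_out = -5.68 °C

Energy balance with Q = 0: Σ ṁᵢCp,ᵢ(T_out − Tᵢ) = 0
Σ ṁᵢCp,ᵢTᵢ = 437×1.71×89.5 + 1890×1.71×-14.9 + 1610×1.71×-20.7 = -38264
Σ ṁᵢCp,ᵢ = 437×1.71 + 1890×1.71 + 1610×1.71 = 6732.3
T_out = -38264 / 6732.3 = -5.6836 °C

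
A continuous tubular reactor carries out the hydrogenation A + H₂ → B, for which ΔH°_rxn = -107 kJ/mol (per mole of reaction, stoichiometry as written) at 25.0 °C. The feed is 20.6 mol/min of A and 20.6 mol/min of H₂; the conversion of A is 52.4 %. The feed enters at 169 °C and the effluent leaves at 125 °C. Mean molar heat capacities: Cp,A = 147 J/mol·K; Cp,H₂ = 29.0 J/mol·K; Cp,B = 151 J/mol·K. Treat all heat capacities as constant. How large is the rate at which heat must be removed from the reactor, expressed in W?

Extent of reaction ξ = 0.524 × 20.6 = 10.794 mol/min
Reaction term: ξ·ΔH°_rxn = 10.794 × -107 = -1155 kJ/min
Sensible, feed 169→25 °C: -522.09 kJ/min
Outlet flows (mol/min): A 9.8056, H₂ 9.8056, B 10.794
Sensible, products 25→125 °C: 335.57 kJ/min
Q = ΔH = -1341.5 kJ/min = -22.359 kW
Heat removed = 22359 W

Q_out = 22400 W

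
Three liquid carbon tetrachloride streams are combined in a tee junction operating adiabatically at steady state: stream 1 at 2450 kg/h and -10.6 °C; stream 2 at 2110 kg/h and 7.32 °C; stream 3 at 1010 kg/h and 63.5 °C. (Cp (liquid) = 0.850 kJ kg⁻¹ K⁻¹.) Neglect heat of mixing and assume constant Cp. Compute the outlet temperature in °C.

T_out = 9.62 °C

Energy balance with Q = 0: Σ ṁᵢCp,ᵢ(T_out − Tᵢ) = 0
Σ ṁᵢCp,ᵢTᵢ = 2450×0.850×-10.6 + 2110×0.850×7.32 + 1010×0.850×63.5 = 45569
Σ ṁᵢCp,ᵢ = 2450×0.850 + 2110×0.850 + 1010×0.850 = 4734.5
T_out = 45569 / 4734.5 = 9.6248 °C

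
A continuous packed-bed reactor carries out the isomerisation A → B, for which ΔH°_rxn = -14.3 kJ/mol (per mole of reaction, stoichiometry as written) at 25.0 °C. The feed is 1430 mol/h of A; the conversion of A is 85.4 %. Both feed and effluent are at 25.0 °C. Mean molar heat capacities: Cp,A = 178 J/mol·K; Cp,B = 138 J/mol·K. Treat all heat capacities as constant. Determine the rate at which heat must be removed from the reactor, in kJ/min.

Extent of reaction ξ = 0.854 × 1430 = 1221.2 mol/h
Reaction term: ξ·ΔH°_rxn = 1221.2 × -14.3 = -17463 kJ/h
Q = ΔH = -17463 kJ/h = -4.851 kW
Heat removed = 291.06 kJ/min

Q_out = 291 kJ/min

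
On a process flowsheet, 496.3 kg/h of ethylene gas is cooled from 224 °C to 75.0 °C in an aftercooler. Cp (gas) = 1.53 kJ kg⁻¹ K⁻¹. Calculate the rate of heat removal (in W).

Q_c = 31400 W

Q = ṁ·Cp·ΔT = 496.3 × 1.53 × (75.0 − 224) = -113140 kJ/h
Converting: 113140 / 3600 s = 31.428 kW
Cooling duty = 31428 W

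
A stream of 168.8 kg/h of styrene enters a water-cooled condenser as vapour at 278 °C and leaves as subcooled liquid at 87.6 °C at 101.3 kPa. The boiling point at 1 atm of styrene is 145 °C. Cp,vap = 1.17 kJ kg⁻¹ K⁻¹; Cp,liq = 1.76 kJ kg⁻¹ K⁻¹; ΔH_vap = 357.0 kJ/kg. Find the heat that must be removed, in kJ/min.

Q_c = 1730 kJ/min

vapour 278→145 °C: -155.61 kJ/kg
condensation at 145 °C: -357 kJ/kg
liquid 145→87.6 °C: -101.02 kJ/kg
Δh = -155.61 + -357 + -101.02 = -613.63 kJ/kg
Q = ṁ·Δh = 168.8 kg/h × -613.63 kJ/kg = -103580 kJ/h
|Q| = 28.773 kW = 1726.4 kJ/min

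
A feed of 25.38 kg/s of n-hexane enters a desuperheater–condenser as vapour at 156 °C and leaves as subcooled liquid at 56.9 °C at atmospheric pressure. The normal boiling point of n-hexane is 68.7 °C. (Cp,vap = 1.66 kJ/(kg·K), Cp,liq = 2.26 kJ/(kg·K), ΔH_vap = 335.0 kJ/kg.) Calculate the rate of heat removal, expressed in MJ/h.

Q_c = 46300 MJ/h

vapour 156→68.7 °C: -144.92 kJ/kg
condensation at 68.7 °C: -335 kJ/kg
liquid 68.7→56.9 °C: -26.668 kJ/kg
Δh = -144.92 + -335 + -26.668 = -506.59 kJ/kg
Q = ṁ·Δh = 25.38 kg/s × -506.59 kJ/kg = -12857 kJ/s
|Q| = 12857 kW = 46286 MJ/h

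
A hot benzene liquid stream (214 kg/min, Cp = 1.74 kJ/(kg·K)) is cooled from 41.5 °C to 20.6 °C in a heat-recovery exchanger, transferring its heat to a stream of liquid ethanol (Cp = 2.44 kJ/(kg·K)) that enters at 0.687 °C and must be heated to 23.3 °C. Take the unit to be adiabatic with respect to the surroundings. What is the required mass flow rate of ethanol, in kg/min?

Heat released by hot stream: Q = 214 × 1.74 × (41.5 − 20.6) = 7782.3 kJ/min
Energy balance on cold side (adiabatic exchanger): Q = ṁ_c·Cp_c·(T_c,out − T_c,in)
ṁ_c = 7782.3 / [2.44 × (23.3 − 0.687)] = 141.05 kg/min

ṁ_c = 141 kg/min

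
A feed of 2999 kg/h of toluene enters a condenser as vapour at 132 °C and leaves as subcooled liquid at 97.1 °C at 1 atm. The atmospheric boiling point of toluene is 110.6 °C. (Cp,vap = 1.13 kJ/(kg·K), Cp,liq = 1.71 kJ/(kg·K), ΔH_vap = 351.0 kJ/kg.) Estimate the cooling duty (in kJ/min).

vapour 132→110.6 °C: -24.182 kJ/kg
condensation at 110.6 °C: -351 kJ/kg
liquid 110.6→97.1 °C: -23.085 kJ/kg
Δh = -24.182 + -351 + -23.085 = -398.27 kJ/kg
Q = ṁ·Δh = 2999 kg/h × -398.27 kJ/kg = -1.1944e+06 kJ/h
|Q| = 331.78 kW = 19907 kJ/min

Q_c = 19900 kJ/min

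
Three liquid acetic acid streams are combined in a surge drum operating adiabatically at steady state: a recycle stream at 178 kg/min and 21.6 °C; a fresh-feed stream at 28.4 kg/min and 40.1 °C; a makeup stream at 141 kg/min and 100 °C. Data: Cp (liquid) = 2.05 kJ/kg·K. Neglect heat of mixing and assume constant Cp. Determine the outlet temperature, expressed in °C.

Energy balance with Q = 0: Σ ṁᵢCp,ᵢ(T_out − Tᵢ) = 0
Σ ṁᵢCp,ᵢTᵢ = 178×2.05×21.6 + 28.4×2.05×40.1 + 141×2.05×100 = 39121
Σ ṁᵢCp,ᵢ = 178×2.05 + 28.4×2.05 + 141×2.05 = 712.17
T_out = 39121 / 712.17 = 54.933 °C

T_out = 54.9 °C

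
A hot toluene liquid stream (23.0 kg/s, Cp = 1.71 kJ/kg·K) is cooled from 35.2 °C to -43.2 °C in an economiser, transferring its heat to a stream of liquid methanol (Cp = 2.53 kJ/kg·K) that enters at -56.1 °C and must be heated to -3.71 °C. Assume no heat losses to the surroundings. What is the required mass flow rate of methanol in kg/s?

Heat released by hot stream: Q = 23.0 × 1.71 × (35.2 − -43.2) = 3083.5 kJ/s
Energy balance on cold side (adiabatic exchanger): Q = ṁ_c·Cp_c·(T_c,out − T_c,in)
ṁ_c = 3083.5 / [2.53 × (-3.71 − -56.1)] = 23.263 kg/s

ṁ_c = 23.3 kg/s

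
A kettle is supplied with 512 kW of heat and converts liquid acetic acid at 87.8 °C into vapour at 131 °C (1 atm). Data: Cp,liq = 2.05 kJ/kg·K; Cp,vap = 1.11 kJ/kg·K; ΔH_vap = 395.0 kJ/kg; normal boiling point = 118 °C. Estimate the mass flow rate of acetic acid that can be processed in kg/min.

ṁ = 65.2 kg/min

Δh = 2.05×(118−87.8) + 395.0 + 1.11×(131−118) = 471.34 kJ/kg
Q = 512 kW = 512 kJ/s = 30720 kJ/min
ṁ = Q/Δh = 30720 / 471.34 = 65.176 kg/min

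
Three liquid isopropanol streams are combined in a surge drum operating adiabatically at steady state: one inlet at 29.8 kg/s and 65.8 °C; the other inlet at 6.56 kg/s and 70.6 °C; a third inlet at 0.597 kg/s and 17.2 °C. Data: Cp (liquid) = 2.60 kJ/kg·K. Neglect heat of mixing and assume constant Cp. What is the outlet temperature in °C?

No heat crosses the boundary, so H_out = H_in.
Σ ṁᵢCp,ᵢTᵢ = 29.8×2.60×65.8 + 6.56×2.60×70.6 + 0.597×2.60×17.2 = 6329
Σ ṁᵢCp,ᵢ = 29.8×2.60 + 6.56×2.60 + 0.597×2.60 = 96.088
T_out = 6329 / 96.088 = 65.867 °C

T_out = 65.9 °C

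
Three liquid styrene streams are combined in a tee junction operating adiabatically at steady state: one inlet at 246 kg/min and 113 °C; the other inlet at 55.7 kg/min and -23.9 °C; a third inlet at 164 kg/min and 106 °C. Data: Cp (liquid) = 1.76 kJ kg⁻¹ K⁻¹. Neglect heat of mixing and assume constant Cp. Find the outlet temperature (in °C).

Energy balance with Q = 0: Σ ṁᵢCp,ᵢ(T_out − Tᵢ) = 0
Σ ṁᵢCp,ᵢTᵢ = 246×1.76×113 + 55.7×1.76×-23.9 + 164×1.76×106 = 77177
Σ ṁᵢCp,ᵢ = 246×1.76 + 55.7×1.76 + 164×1.76 = 819.63
T_out = 77177 / 819.63 = 94.161 °C

T_out = 94.2 °C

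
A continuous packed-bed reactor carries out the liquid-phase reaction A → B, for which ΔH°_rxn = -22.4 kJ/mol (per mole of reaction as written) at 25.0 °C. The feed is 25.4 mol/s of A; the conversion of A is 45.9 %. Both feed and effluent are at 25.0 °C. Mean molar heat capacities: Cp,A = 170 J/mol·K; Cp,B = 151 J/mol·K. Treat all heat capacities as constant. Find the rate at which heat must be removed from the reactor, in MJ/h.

Extent of reaction ξ = 0.459 × 25.4 = 11.659 mol/s
Reaction term: ξ·ΔH°_rxn = 11.659 × -22.4 = -261.15 kJ/s
Q = ΔH = -261.15 kJ/s = -261.15 kW
Heat removed = 940.15 MJ/h

Q_out = 940 MJ/h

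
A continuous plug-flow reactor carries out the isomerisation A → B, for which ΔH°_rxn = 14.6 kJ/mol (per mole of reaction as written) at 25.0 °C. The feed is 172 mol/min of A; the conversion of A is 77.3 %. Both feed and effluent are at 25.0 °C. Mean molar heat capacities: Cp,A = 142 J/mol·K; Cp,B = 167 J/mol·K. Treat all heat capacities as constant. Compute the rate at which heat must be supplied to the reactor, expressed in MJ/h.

Extent of reaction ξ = 0.773 × 172 = 132.96 mol/min
Reaction term: ξ·ΔH°_rxn = 132.96 × 14.6 = 1941.2 kJ/min
Q = ΔH = 1941.2 kJ/min = 32.353 kW
Heat supplied = 116.47 MJ/h

Q_in = 116 MJ/h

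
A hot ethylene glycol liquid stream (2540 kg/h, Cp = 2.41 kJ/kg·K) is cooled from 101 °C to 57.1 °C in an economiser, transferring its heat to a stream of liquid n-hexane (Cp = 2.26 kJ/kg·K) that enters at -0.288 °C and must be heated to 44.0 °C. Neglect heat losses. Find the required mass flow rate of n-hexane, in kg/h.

Heat released by hot stream: Q = 2540 × 2.41 × (101 − 57.1) = 268730 kJ/h
Energy balance on cold side (adiabatic exchanger): Q = ṁ_c·Cp_c·(T_c,out − T_c,in)
ṁ_c = 268730 / [2.26 × (44.0 − -0.288)] = 2684.9 kg/h

ṁ_c = 2680 kg/h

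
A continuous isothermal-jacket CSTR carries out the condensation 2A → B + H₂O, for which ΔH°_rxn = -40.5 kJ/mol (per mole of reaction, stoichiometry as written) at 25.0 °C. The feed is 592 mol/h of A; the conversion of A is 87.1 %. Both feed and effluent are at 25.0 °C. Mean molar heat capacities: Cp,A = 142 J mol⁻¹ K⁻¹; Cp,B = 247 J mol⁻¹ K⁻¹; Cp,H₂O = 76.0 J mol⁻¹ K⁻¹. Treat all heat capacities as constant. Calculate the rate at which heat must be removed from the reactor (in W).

Q_out = 2900 W

Extent of reaction ξ = 0.871 × 592 / 2 = 257.82 mol/h
Reaction term: ξ·ΔH°_rxn = 257.82 × -40.5 = -10442 kJ/h
Q = ΔH = -10442 kJ/h = -2.9004 kW
Heat removed = 2900.4 W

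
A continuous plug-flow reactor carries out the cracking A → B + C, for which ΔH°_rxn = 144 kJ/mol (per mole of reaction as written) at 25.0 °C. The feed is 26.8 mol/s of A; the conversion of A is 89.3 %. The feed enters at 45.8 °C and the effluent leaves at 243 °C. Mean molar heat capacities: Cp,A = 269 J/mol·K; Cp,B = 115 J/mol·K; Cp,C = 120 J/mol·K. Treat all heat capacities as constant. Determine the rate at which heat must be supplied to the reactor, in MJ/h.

Extent of reaction ξ = 0.893 × 26.8 = 23.932 mol/s
Reaction term: ξ·ΔH°_rxn = 23.932 × 144 = 3446.3 kJ/s
Sensible, feed 45.8→25 °C: -149.95 kJ/s
Outlet flows (mol/s): A 2.8676, B 23.932, C 23.932
Sensible, products 25→243 °C: 1394.2 kJ/s
Q = ΔH = 4690.5 kJ/s = 4690.5 kW
Heat supplied = 16886 MJ/h

Q_in = 16900 MJ/h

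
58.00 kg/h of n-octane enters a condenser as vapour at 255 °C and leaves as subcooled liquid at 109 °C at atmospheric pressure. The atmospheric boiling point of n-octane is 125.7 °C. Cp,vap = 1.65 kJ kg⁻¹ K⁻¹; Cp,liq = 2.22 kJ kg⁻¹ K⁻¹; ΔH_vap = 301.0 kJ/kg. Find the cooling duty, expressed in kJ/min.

vapour 255→125.7 °C: -213.34 kJ/kg
condensation at 125.7 °C: -301 kJ/kg
liquid 125.7→109 °C: -37.074 kJ/kg
Δh = -213.34 + -301 + -37.074 = -551.42 kJ/kg
Q = ṁ·Δh = 58.00 kg/h × -551.42 kJ/kg = -31982 kJ/h
|Q| = 8.884 kW = 533.04 kJ/min

Q_c = 533 kJ/min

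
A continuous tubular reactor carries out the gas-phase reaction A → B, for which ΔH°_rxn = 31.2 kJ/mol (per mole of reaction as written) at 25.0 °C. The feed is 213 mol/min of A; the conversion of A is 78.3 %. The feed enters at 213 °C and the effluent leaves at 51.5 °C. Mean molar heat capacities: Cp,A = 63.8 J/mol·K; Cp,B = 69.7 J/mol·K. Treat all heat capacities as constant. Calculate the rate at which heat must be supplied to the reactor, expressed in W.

Q_in = 50600 W

Extent of reaction ξ = 0.783 × 213 = 166.78 mol/min
Reaction term: ξ·ΔH°_rxn = 166.78 × 31.2 = 5203.5 kJ/min
Sensible, feed 213→25 °C: -2554.8 kJ/min
Outlet flows (mol/min): A 46.221, B 166.78
Sensible, products 25→51.5 °C: 386.19 kJ/min
Q = ΔH = 3034.9 kJ/min = 50.582 kW
Heat supplied = 50582 W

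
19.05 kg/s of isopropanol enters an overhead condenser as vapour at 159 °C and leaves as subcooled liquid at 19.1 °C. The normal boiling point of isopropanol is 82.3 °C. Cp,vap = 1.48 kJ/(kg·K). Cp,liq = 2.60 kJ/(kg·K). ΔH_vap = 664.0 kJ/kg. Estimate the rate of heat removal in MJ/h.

vapour 159→82.3 °C: -113.52 kJ/kg
condensation at 82.3 °C: -664 kJ/kg
liquid 82.3→19.1 °C: -164.32 kJ/kg
Δh = -113.52 + -664 + -164.32 = -941.84 kJ/kg
Q = ṁ·Δh = 19.05 kg/s × -941.84 kJ/kg = -17942 kJ/s
|Q| = 17942 kW = 64591 MJ/h

Q_c = 64600 MJ/h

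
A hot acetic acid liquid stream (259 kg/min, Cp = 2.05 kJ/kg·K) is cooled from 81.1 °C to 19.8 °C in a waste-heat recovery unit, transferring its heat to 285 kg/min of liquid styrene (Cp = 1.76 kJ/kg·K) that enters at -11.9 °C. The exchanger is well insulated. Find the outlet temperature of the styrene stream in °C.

Heat released by hot stream: Q = 259 × 2.05 × (81.1 − 19.8) = 32547 kJ/min
Energy balance on cold side (adiabatic exchanger): Q = ṁ_c·Cp_c·(T_c,out − T_c,in)
T_c,out = -11.9 + 32547/(285 × 1.76) = 52.987 °C

T_c,out = 53.0 °C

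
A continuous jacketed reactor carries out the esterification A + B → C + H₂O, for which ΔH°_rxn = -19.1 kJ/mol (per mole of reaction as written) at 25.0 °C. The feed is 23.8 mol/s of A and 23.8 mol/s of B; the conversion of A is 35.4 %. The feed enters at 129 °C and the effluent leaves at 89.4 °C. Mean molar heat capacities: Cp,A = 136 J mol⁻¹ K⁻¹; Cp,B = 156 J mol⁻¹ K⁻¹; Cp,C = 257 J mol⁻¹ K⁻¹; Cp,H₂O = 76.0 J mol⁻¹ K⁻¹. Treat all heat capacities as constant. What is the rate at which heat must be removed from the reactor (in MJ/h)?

Extent of reaction ξ = 0.354 × 23.8 = 8.4252 mol/s
Reaction term: ξ·ΔH°_rxn = 8.4252 × -19.1 = -160.92 kJ/s
Sensible, feed 129→25 °C: -722.76 kJ/s
Outlet flows (mol/s): A 15.375, B 15.375, C 8.4252, H₂O 8.4252
Sensible, products 25→89.4 °C: 469.8 kJ/s
Q = ΔH = -413.88 kJ/s = -413.88 kW
Heat removed = 1490 MJ/h

Q_out = 1490 MJ/h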